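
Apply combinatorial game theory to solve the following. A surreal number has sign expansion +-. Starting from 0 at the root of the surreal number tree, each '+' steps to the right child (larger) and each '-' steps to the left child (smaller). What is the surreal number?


Sign expansion: +-
Rule: track bounds (lo, hi), initially (-inf, +inf). On '+', the current value becomes lo and we move to the simplest number in (value, hi): value + 1 if hi = +inf, otherwise the midpoint (value + hi)/2. On '-', the current value becomes hi and we move to value - 1 if lo = -inf, otherwise the midpoint (lo + value)/2.
Start at 0.
Step 1: sign = +, move right. Bounds: (0, +inf). Value = 1
Step 2: sign = -, move left. Bounds: (0, 1). Value = 1/2
The surreal number with sign expansion +- is 1/2.

1/2


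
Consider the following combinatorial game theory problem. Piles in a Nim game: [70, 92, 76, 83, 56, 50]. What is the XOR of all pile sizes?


We need the XOR (exclusive or) of all pile sizes.
After XOR-ing pile 1 (size 70): 0 XOR 70 = 70
After XOR-ing pile 2 (size 92): 70 XOR 92 = 26
After XOR-ing pile 3 (size 76): 26 XOR 76 = 86
After XOR-ing pile 4 (size 83): 86 XOR 83 = 5
After XOR-ing pile 5 (size 56): 5 XOR 56 = 61
After XOR-ing pile 6 (size 50): 61 XOR 50 = 15
The Nim-value of this position is 15.

15


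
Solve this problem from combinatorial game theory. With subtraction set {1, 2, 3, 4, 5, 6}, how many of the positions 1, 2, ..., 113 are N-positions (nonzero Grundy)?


Subtraction set S = {1, 2, 3, 4, 5, 6}, so G(n) = n mod 7.
G(n) = 0 when n is a multiple of 7.
Multiples of 7 in [1, 113]: 16
N-positions (nonzero Grundy) = 113 - 16 = 97

97


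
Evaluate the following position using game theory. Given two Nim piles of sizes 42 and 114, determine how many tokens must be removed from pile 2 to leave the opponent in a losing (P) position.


Piles: 42 and 114
Current XOR: 42 XOR 114 = 88 (non-zero, so this is an N-position).
To make the XOR zero, we need to find a move that balances the piles.
For pile 2 (size 114): target = 114 XOR 88 = 42
We reduce pile 2 from 114 to 42.
Tokens removed: 114 - 42 = 72
Verification: 42 XOR 42 = 0

72


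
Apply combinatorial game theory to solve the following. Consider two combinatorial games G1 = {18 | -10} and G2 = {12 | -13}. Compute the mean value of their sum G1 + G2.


G1 = {18 | -10}, G2 = {12 | -13}
Each is a switch {a | b} with numbers a > b; its mean value is (a + b)/2, and mean value is additive over game sums: m(G1 + G2) = m(G1) + m(G2).
Mean of G1 = (18 + (-10))/2 = 8/2 = 4
Mean of G2 = (12 + (-13))/2 = -1/2 = -1/2
Mean of G1 + G2 = 4 + -1/2 = 7/2

7/2


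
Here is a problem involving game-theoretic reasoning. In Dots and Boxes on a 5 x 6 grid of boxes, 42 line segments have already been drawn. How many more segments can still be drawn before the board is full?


Grid: 5 x 6 boxes, i.e. 6 rows and 7 columns of dots.
Horizontal edges: (rows + 1) * cols = 6 * 6 = 36
Vertical edges: rows * (cols + 1) = 5 * 7 = 35
Total edges: 36 + 35 = 71
Edges drawn: 42
Remaining: 71 - 42 = 29

29


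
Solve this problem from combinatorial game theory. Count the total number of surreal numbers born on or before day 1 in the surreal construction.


Day 0: {|} = 0 is born. Count = 1.
Day n: the number of surreal numbers born by day n is 2^(n+1) - 1.
By day 0: 2^1 - 1 = 1
By day 1: 2^2 - 1 = 3
By day 1: 3 surreal numbers.

3


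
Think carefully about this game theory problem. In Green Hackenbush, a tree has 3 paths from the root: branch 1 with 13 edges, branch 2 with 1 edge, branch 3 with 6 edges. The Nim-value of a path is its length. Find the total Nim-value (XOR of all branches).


The tree has 3 branches from the ground vertex.
In Green Hackenbush, the Nim-value of a simple path of length k is k.
Branch 1: length 13, Nim-value = 13
Branch 2: length 1, Nim-value = 1
Branch 3: length 6, Nim-value = 6
Total Nim-value = XOR of all branch values:
0 XOR 13 = 13
13 XOR 1 = 12
12 XOR 6 = 10
Nim-value of the tree = 10

10


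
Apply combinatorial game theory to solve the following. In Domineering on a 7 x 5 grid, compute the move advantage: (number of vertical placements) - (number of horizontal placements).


Board is 7 x 5 (rows x cols).
Left (vertical) placements: (rows-1) * cols = 6 * 5 = 30
Right (horizontal) placements: rows * (cols-1) = 7 * 4 = 28
Advantage = Left - Right = 30 - 28 = 2

2


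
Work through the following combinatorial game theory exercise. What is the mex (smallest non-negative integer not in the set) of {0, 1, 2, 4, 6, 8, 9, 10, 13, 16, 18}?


Set = {0, 1, 2, 4, 6, 8, 9, 10, 13, 16, 18}
0 is in the set.
1 is in the set.
2 is in the set.
3 is NOT in the set. This is the mex.
mex = 3

3


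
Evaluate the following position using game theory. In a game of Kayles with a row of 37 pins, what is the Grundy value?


Kayles: a move removes 1 or 2 adjacent pins from a contiguous row.
Removing pins from a row of k leaves two independent rows (a, b) with a + b = k - 1 (one pin) or a + b = k - 2 (two pins); an end removal gives a = 0.
By Sprague-Grundy, G(k) = mex{ G(a) XOR G(b) } over all these splits. G(0) = 0.
G(1): splits (0,0):0^0=0 -> mex({0}) = 1
G(2): splits (0,1):0^1=1 (0,0):0^0=0 -> mex({0, 1}) = 2
G(3): splits (0,2):0^2=2 (1,1):1^1=0 (0,1):0^1=1 -> mex({0, 1, 2}) = 3
G(4): splits (0,3):0^3=3 (1,2):1^2=3 (0,2):0^2=2 (1,1):1^1=0 -> mex({0, 2, 3}) = 1
G(5): splits (0,4):0^1=1 (1,3):1^3=2 (2,2):2^2=0 (0,3):0^3=3 (1,2):1^2=3 -> mex({0, 1, 2, 3}) = 4
G(6) = mex({0, 1, 2, 4}) = 3
G(7) = mex({0, 1, 3, 4, 5}) = 2
G(8) = mex({0, 2, 3, 5, 6}) = 1
G(9) = mex({0, 1, 2, 3, 6, 7}) = 4
G(10) = mex({0, 1, 3, 4, 5, 7}) = 2
G(11) = mex({0, 1, 2, 3, 4, 5}) = 6
G(12) = mex({0, 1, 2, 3, 5, 6, 7}) = 4
G(13) = mex({0, 2, 3, 4, 6, 7}) = 1
G(14) = mex({0, 1, 4, 5, 6, 7}) = 2
G(15) = mex({0, 1, 2, 3, 4, 5, 6}) = 7
G(16) = mex({0, 2, 3, 5, 6, 7}) = 1
G(17) = mex({0, 1, 2, 3, 5, 6, 7}) = 4
G(18) = mex({0, 1, 2, 4, 5, 6}) = 3
G(19) = mex({0, 1, 3, 4, 5, 7}) = 2
G(20) = mex({0, 2, 3, 4, 5, 6, 7}) = 1
G(21) = mex({0, 1, 2, 3, 5, 6, 7}) = 4
G(22) = mex({0, 1, 2, 3, 4, 5, 7}) = 6
G(23) = mex({0, 1, 2, 3, 4, 5, 6}) = 7
G(24) = mex({0, 1, 2, 3, 5, 6, 7}) = 4
G(25) = mex({0, 2, 3, 4, 6, 7}) = 1
G(26) = mex({0, 1, 3, 4, 5, 6, 7}) = 2
G(27) = mex({0, 1, 2, 3, 4, 5, 6, 7}) = 8
G(28) = mex({0, 1, 2, 3, 4, 6, 7, 8}) = 5
G(29) = mex({0, 1, 2, 3, 5, 6, 7, 8, 9}) = 4
G(30) = mex({0, 1, 2, 3, 4, 5, 6, 9, 10}) = 7
G(31) = mex({0, 1, 3, 4, 5, 7, 10, 11}) = 2
G(32) = mex({0, 2, 3, 4, 5, 6, 7, 9, 11}) = 1
G(33) = mex({0, 1, 2, 3, 4, 5, 6, 7, 9, 12}) = 8
G(34) = mex({0, 1, 2, 3, 4, 5, 7, 8, 11, 12}) = 6
G(35) = mex({0, 1, 2, 3, 4, 5, 6, 8, 9, 10, 11}) = 7
G(36) = mex({0, 1, 2, 3, 5, 6, 7, 9, 10}) = 4
G(37) = mex({0, 2, 3, 4, 6, 7, 9, 10, 11, 12}) = 1
Therefore G(37) = 1.

1


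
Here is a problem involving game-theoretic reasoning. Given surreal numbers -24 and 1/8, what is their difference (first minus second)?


x = -24, y = 1/8
Converting to common denominator: 8
x = -192/8, y = 1/8
x - y = -24 - 1/8 = -193/8

-193/8


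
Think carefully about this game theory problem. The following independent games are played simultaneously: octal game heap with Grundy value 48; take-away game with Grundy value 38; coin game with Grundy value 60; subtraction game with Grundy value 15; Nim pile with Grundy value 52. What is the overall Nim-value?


By the Sprague-Grundy theorem, the Grundy value of a sum of games is the XOR of individual Grundy values.
octal game heap: Grundy value = 48. Running XOR: 0 XOR 48 = 48
take-away game: Grundy value = 38. Running XOR: 48 XOR 38 = 22
coin game: Grundy value = 60. Running XOR: 22 XOR 60 = 42
subtraction game: Grundy value = 15. Running XOR: 42 XOR 15 = 37
Nim pile: Grundy value = 52. Running XOR: 37 XOR 52 = 17
The combined Grundy value is 17.

17


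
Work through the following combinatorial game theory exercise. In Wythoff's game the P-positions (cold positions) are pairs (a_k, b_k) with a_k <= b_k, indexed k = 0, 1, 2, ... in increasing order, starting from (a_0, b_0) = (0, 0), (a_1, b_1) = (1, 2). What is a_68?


By Wythoff's theorem, a_k = floor(k * phi) and b_k = floor(k * phi^2) = a_k + k, where phi = (1 + sqrt(5))/2 is the golden ratio.
phi = (1 + sqrt(5))/2 = 1.618034
k = 68
k * phi = 68 * 1.618034 = 110.026311
a_68 = floor(k * phi) = 110

110


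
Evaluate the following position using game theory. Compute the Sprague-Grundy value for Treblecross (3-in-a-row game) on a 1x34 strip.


Treblecross: place X on empty cells; 3-in-a-row wins.
Playing within two cells of an existing X lets the opponent win at once, so sensible play treats the cells i-2..i+2 around each X as dead. The player left with no safe cell loses, so this is a normal-play take-away game on strips of safe cells.
Placing X at cell i (0-indexed) of a strip of k safe cells leaves independent strips of sizes max(0, i-2) and max(0, k-i-3). Hence G(k) = mex{ G(max(0,i-2)) XOR G(max(0,k-i-3)) : 0 <= i < k }, with G(0) = 0.
G(1): splits (0,0):0^0=0 -> mex({0}) = 1
G(2): splits (0,0):0^0=0 -> mex({0}) = 1
G(3): splits (0,0):0^0=0 -> mex({0}) = 1
G(4): splits (0,1):0^1=1 (0,0):0^0=0 -> mex({0, 1}) = 2
G(5): splits (0,2):0^1=1 (0,1):0^1=1 (0,0):0^0=0 -> mex({0, 1}) = 2
G(6) = mex({1}) = 0
G(7) = mex({0, 1, 2}) = 3
G(8) = mex({0, 1, 2}) = 3
G(9) = mex({0, 2}) = 1
G(10) = mex({0, 2, 3}) = 1
G(11) = mex({0, 3}) = 1
G(12) = mex({1, 3}) = 0
G(13) = mex({0, 1, 2, 3}) = 4
G(14) = mex({0, 1, 2}) = 3
G(15) = mex({0, 1, 2}) = 3
G(16) = mex({0, 1, 2, 4}) = 3
G(17) = mex({0, 1, 3, 4}) = 2
G(18) = mex({0, 1, 3, 4}) = 2
G(19) = mex({0, 1, 3, 5}) = 2
G(20) = mex({0, 1, 2, 3, 5}) = 4
G(21) = mex({0, 1, 2, 3, 5}) = 4
G(22) = mex({1, 2, 6}) = 0
G(23) = mex({0, 1, 2, 3, 4, 6}) = 5
G(24) = mex({0, 1, 2, 3, 4}) = 5
G(25) = mex({0, 1, 3, 4, 7}) = 2
G(26) = mex({0, 1, 3, 4, 5, 7}) = 2
G(27) = mex({0, 1, 3, 5}) = 2
G(28) = mex({0, 1, 2, 5}) = 3
G(29) = mex({0, 1, 2, 4, 5, 6}) = 3
G(30) = mex({1, 2, 4, 6}) = 0
G(31) = mex({0, 1, 2, 3, 4, 6}) = 5
G(32) = mex({1, 2, 3, 4, 7}) = 0
G(33) = mex({0, 3, 7}) = 1
G(34) = mex({0, 2, 3, 5, 7}) = 1
Therefore G(34) = 1.

1


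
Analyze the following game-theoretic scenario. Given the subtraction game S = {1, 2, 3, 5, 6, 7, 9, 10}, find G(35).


The subtraction set is S = {1, 2, 3, 5, 6, 7, 9, 10}.
G(k) = mex{ G(k - s) : s in S, s <= k }. We compute iteratively: G(0) = 0.
G(1) = mex({0}) = 1
G(2) = mex({0, 1}) = 2
G(3) = mex({0, 1, 2}) = 3
G(4) = mex({1, 2, 3}) = 0
G(5) = mex({0, 2, 3}) = 1
G(6) = mex({0, 1, 3}) = 2
G(7) = mex({0, 1, 2}) = 3
G(8) = mex({1, 2, 3}) = 0
G(9) = mex({0, 2, 3}) = 1
G(10) = mex({0, 1, 3}) = 2
G(11) = mex({0, 1, 2}) = 3
G(12) = mex({1, 2, 3}) = 0
G(13) = mex({0, 2, 3}) = 1
Observe that G(4)..G(13) = 0, 1, 2, 3, 0, 1, 2, 3, 0, 1 repeats G(0)..G(9) = 0, 1, 2, 3, 0, 1, 2, 3, 0, 1.
For k >= max(S) = 10, G(k) is determined by the previous 10 values G(k-10)..G(k-1); a window of 10 consecutive values has recurred shifted by 4, so by induction G(k + 4) = G(k) for all k >= 0: the sequence is periodic from the start with period 4.
One period: G(0..3) = 0, 1, 2, 3.
35 mod 4 = 3, so G(35) = G(3) = 3.

3


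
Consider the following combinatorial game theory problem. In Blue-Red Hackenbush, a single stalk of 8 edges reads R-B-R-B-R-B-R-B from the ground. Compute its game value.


Edges (from ground): R-B-R-B-R-B-R-B
By Berlekamp's sign-expansion rule, a Blue-Red Hackenbush stalk has the value of the surreal number whose sign sequence is the edge sequence with B -> + and R -> -.
Sign sequence: -+-+-+-+
Trace the sign expansion in the surreal number tree, starting from 0:
Edge 1: R (sign -) -> bounds (-inf, 0), value = -1
Edge 2: B (sign +) -> bounds (-1, 0), value = -1/2
Edge 3: R (sign -) -> bounds (-1, -1/2), value = -3/4
Edge 4: B (sign +) -> bounds (-3/4, -1/2), value = -5/8
Edge 5: R (sign -) -> bounds (-3/4, -5/8), value = -11/16
Edge 6: B (sign +) -> bounds (-11/16, -5/8), value = -21/32
Edge 7: R (sign -) -> bounds (-11/16, -21/32), value = -43/64
Edge 8: B (sign +) -> bounds (-43/64, -21/32), value = -85/128
Game value = -85/128

-85/128


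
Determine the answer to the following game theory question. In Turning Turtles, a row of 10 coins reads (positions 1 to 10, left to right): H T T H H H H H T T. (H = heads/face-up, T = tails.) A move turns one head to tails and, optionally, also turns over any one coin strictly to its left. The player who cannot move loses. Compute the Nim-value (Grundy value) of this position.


Coins: H T T H H H H H T T
Key fact: a single head at position k behaves exactly like a Nim heap of size k (turning it to T and optionally flipping a coin at j < k corresponds to moving the heap from k to j, or to 0), and heads combine as a disjunctive sum (two heads at the same place would cancel, matching j XOR j = 0). So the Nim-value is the XOR of the 1-indexed positions of the heads.
Face-up positions (1-indexed): [1, 4, 5, 6, 7, 8]
XOR 0 with 1: 0 XOR 1 = 1
XOR 1 with 4: 1 XOR 4 = 5
XOR 5 with 5: 5 XOR 5 = 0
XOR 0 with 6: 0 XOR 6 = 6
XOR 6 with 7: 6 XOR 7 = 1
XOR 1 with 8: 1 XOR 8 = 9
Nim-value = 9

9


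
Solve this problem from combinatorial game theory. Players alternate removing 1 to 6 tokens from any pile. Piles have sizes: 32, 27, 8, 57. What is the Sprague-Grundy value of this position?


Subtraction set: {1, 2, 3, 4, 5, 6}
For this subtraction set, G(n) = n mod 7 (period = max + 1 = 7).
Pile 1 (size 32): G(32) = 32 mod 7 = 4
Pile 2 (size 27): G(27) = 27 mod 7 = 6
Pile 3 (size 8): G(8) = 8 mod 7 = 1
Pile 4 (size 57): G(57) = 57 mod 7 = 1
Total Grundy value = XOR of all: 4 XOR 6 XOR 1 XOR 1 = 2

2


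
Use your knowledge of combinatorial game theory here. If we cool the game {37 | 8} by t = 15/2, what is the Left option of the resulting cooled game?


Original game: {37 | 8} (a switch {a | b} with a > b).
Cooling by t (for t below the temperature (a - b)/2 = 29/2) taxes each move by t: {a | b} cooled by t is {a - t | b + t}.
Cooling amount: t = 15/2
Cooled Left option: 37 - 15/2 = 59/2
Cooled Right option: 8 + 15/2 = 31/2
Cooled game: {59/2 | 31/2}
Left option = 59/2

59/2


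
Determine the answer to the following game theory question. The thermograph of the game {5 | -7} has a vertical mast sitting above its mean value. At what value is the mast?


Game = {5 | -7}, a switch {a | b} with numbers a > b.
Its thermograph has left wall a - t and right wall b + t, which meet at t = (a - b)/2, where both equal (a + b)/2. So the mast (mean value) is at (a + b)/2.
Mean = (5 + (-7))/2 = -2/2 = -1

-1


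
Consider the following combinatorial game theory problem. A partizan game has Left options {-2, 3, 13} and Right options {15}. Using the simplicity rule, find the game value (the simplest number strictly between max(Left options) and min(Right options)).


Left options: {-2, 3, 13}, max = 13
Right options: {15}, min = 15
All options are numbers and max(Left) < min(Right), so by the simplicity theorem the value is the simplest (earliest-born) number strictly between 13 and 15.
The only integer strictly between 13 and 15 is 14.
No non-integer in the interval can be simpler: if x is a non-integer in the interval, then floor(x) or ceil(x) also lies in the interval (the interval contains an integer), and both are proper prefixes of x's sign expansion, i.e. born earlier. So the game value is 14.
Game value = 14

14


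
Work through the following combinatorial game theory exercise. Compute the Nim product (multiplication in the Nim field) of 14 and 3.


Nim multiplication is bilinear over XOR: (u XOR v) * w = (u*w) XOR (v*w).
So we split each operand into its bit components and XOR the pairwise Nim products.
14 = 2 + 4 + 8 (as XOR of powers of 2).
3 = 1 + 2 (as XOR of powers of 2).
Using the standard Nim-product table on single bits:
  2*2 = 3,   2*4 = 8,   2*8 = 12,
  4*4 = 6,   4*8 = 11,  8*8 = 13,
and  1*x = x (identity), k*l = l*k (commutative).
Pairwise Nim products:
  2 * 1 = 2
  2 * 2 = 3
  4 * 1 = 4
  4 * 2 = 8
  8 * 1 = 8
  8 * 2 = 12
XOR them: 2 XOR 3 XOR 4 XOR 8 XOR 8 XOR 12 = 9.
Result: 14 * 3 = 9 (in Nim).

9


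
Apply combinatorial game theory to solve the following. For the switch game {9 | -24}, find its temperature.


The game is {9 | -24}, a switch {a | b} with numbers a > b.
Cooling {a | b} by t gives {a - t | b + t}, which stops being hot when a - t = b + t, i.e. at t = (a - b)/2. So the temperature of a switch is (a - b)/2.
Temperature = (Left option - Right option) / 2
= (9 - (-24)) / 2
= 33 / 2
= 33/2

33/2


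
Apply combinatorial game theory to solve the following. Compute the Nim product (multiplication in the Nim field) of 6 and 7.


Nim multiplication is bilinear over XOR: (u XOR v) * w = (u*w) XOR (v*w).
So we split each operand into its bit components and XOR the pairwise Nim products.
6 = 2 + 4 (as XOR of powers of 2).
7 = 1 + 2 + 4 (as XOR of powers of 2).
Using the standard Nim-product table on single bits:
  2*2 = 3,   2*4 = 8,   2*8 = 12,
  4*4 = 6,   4*8 = 11,  8*8 = 13,
and  1*x = x (identity), k*l = l*k (commutative).
Pairwise Nim products:
  2 * 1 = 2
  2 * 2 = 3
  2 * 4 = 8
  4 * 1 = 4
  4 * 2 = 8
  4 * 4 = 6
XOR them: 2 XOR 3 XOR 8 XOR 4 XOR 8 XOR 6 = 3.
Result: 6 * 7 = 3 (in Nim).

3


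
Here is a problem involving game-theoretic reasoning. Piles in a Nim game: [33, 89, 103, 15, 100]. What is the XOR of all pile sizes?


We need the XOR (exclusive or) of all pile sizes.
After XOR-ing pile 1 (size 33): 0 XOR 33 = 33
After XOR-ing pile 2 (size 89): 33 XOR 89 = 120
After XOR-ing pile 3 (size 103): 120 XOR 103 = 31
After XOR-ing pile 4 (size 15): 31 XOR 15 = 16
After XOR-ing pile 5 (size 100): 16 XOR 100 = 116
The Nim-value of this position is 116.

116


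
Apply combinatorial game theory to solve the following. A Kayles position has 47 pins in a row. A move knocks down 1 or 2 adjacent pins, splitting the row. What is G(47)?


Kayles: a move removes 1 or 2 adjacent pins from a contiguous row.
Removing pins from a row of k leaves two independent rows (a, b) with a + b = k - 1 (one pin) or a + b = k - 2 (two pins); an end removal gives a = 0.
By Sprague-Grundy, G(k) = mex{ G(a) XOR G(b) } over all these splits. G(0) = 0.
G(1): splits (0,0):0^0=0 -> mex({0}) = 1
G(2): splits (0,1):0^1=1 (0,0):0^0=0 -> mex({0, 1}) = 2
G(3): splits (0,2):0^2=2 (1,1):1^1=0 (0,1):0^1=1 -> mex({0, 1, 2}) = 3
G(4): splits (0,3):0^3=3 (1,2):1^2=3 (0,2):0^2=2 (1,1):1^1=0 -> mex({0, 2, 3}) = 1
G(5): splits (0,4):0^1=1 (1,3):1^3=2 (2,2):2^2=0 (0,3):0^3=3 (1,2):1^2=3 -> mex({0, 1, 2, 3}) = 4
G(6) = mex({0, 1, 2, 4}) = 3
G(7) = mex({0, 1, 3, 4, 5}) = 2
G(8) = mex({0, 2, 3, 5, 6}) = 1
G(9) = mex({0, 1, 2, 3, 6, 7}) = 4
G(10) = mex({0, 1, 3, 4, 5, 7}) = 2
G(11) = mex({0, 1, 2, 3, 4, 5}) = 6
G(12) = mex({0, 1, 2, 3, 5, 6, 7}) = 4
G(13) = mex({0, 2, 3, 4, 6, 7}) = 1
G(14) = mex({0, 1, 4, 5, 6, 7}) = 2
G(15) = mex({0, 1, 2, 3, 4, 5, 6}) = 7
G(16) = mex({0, 2, 3, 5, 6, 7}) = 1
G(17) = mex({0, 1, 2, 3, 5, 6, 7}) = 4
G(18) = mex({0, 1, 2, 4, 5, 6}) = 3
G(19) = mex({0, 1, 3, 4, 5, 7}) = 2
G(20) = mex({0, 2, 3, 4, 5, 6, 7}) = 1
G(21) = mex({0, 1, 2, 3, 5, 6, 7}) = 4
G(22) = mex({0, 1, 2, 3, 4, 5, 7}) = 6
G(23) = mex({0, 1, 2, 3, 4, 5, 6}) = 7
G(24) = mex({0, 1, 2, 3, 5, 6, 7}) = 4
G(25) = mex({0, 2, 3, 4, 6, 7}) = 1
G(26) = mex({0, 1, 3, 4, 5, 6, 7}) = 2
G(27) = mex({0, 1, 2, 3, 4, 5, 6, 7}) = 8
G(28) = mex({0, 1, 2, 3, 4, 6, 7, 8}) = 5
G(29) = mex({0, 1, 2, 3, 5, 6, 7, 8, 9}) = 4
G(30) = mex({0, 1, 2, 3, 4, 5, 6, 9, 10}) = 7
G(31) = mex({0, 1, 3, 4, 5, 7, 10, 11}) = 2
G(32) = mex({0, 2, 3, 4, 5, 6, 7, 9, 11}) = 1
G(33) = mex({0, 1, 2, 3, 4, 5, 6, 7, 9, 12}) = 8
G(34) = mex({0, 1, 2, 3, 4, 5, 7, 8, 11, 12}) = 6
G(35) = mex({0, 1, 2, 3, 4, 5, 6, 8, 9, 10, 11}) = 7
G(36) = mex({0, 1, 2, 3, 5, 6, 7, 9, 10}) = 4
G(37) = mex({0, 2, 3, 4, 6, 7, 9, 10, 11, 12}) = 1
G(38) = mex({0, 1, 3, 4, 5, 6, 7, 9, 10, 11, 12}) = 2
G(39) = mex({0, 1, 2, 4, 5, 6, 7, 9, 10, 12, 14}) = 3
G(40) = mex({0, 2, 3, 4, 6, 7, 11, 12, 14}) = 1
G(41) = mex({0, 1, 2, 3, 5, 6, 7, 9, 10, 11, 12}) = 4
G(42) = mex({0, 1, 2, 3, 4, 5, 6, 9, 10}) = 7
G(43) = mex({0, 1, 3, 4, 5, 7, 9, 10, 12, 15}) = 2
G(44) = mex({0, 2, 3, 4, 5, 6, 7, 9, 10, 12, 15}) = 1
G(45) = mex({0, 1, 2, 3, 4, 5, 6, 7, 9, 10, 12, 14}) = 8
G(46) = mex({0, 1, 3, 4, 5, 7, 8, 11, 12, 14}) = 2
G(47) = mex({0, 1, 2, 3, 4, 5, 6, 8, 9, 10, 11, 12}) = 7
Therefore G(47) = 7.

7


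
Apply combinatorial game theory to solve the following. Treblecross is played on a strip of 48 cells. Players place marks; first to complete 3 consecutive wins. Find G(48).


Treblecross: place X on empty cells; 3-in-a-row wins.
Playing within two cells of an existing X lets the opponent win at once, so sensible play treats the cells i-2..i+2 around each X as dead. The player left with no safe cell loses, so this is a normal-play take-away game on strips of safe cells.
Placing X at cell i (0-indexed) of a strip of k safe cells leaves independent strips of sizes max(0, i-2) and max(0, k-i-3). Hence G(k) = mex{ G(max(0,i-2)) XOR G(max(0,k-i-3)) : 0 <= i < k }, with G(0) = 0.
G(1): splits (0,0):0^0=0 -> mex({0}) = 1
G(2): splits (0,0):0^0=0 -> mex({0}) = 1
G(3): splits (0,0):0^0=0 -> mex({0}) = 1
G(4): splits (0,1):0^1=1 (0,0):0^0=0 -> mex({0, 1}) = 2
G(5): splits (0,2):0^1=1 (0,1):0^1=1 (0,0):0^0=0 -> mex({0, 1}) = 2
G(6) = mex({1}) = 0
G(7) = mex({0, 1, 2}) = 3
G(8) = mex({0, 1, 2}) = 3
G(9) = mex({0, 2}) = 1
G(10) = mex({0, 2, 3}) = 1
G(11) = mex({0, 3}) = 1
G(12) = mex({1, 3}) = 0
G(13) = mex({0, 1, 2, 3}) = 4
G(14) = mex({0, 1, 2}) = 3
G(15) = mex({0, 1, 2}) = 3
G(16) = mex({0, 1, 2, 4}) = 3
G(17) = mex({0, 1, 3, 4}) = 2
G(18) = mex({0, 1, 3, 4}) = 2
G(19) = mex({0, 1, 3, 5}) = 2
G(20) = mex({0, 1, 2, 3, 5}) = 4
G(21) = mex({0, 1, 2, 3, 5}) = 4
G(22) = mex({1, 2, 6}) = 0
G(23) = mex({0, 1, 2, 3, 4, 6}) = 5
G(24) = mex({0, 1, 2, 3, 4}) = 5
G(25) = mex({0, 1, 3, 4, 7}) = 2
G(26) = mex({0, 1, 3, 4, 5, 7}) = 2
G(27) = mex({0, 1, 3, 5}) = 2
G(28) = mex({0, 1, 2, 5}) = 3
G(29) = mex({0, 1, 2, 4, 5, 6}) = 3
G(30) = mex({1, 2, 4, 6}) = 0
G(31) = mex({0, 1, 2, 3, 4, 6}) = 5
G(32) = mex({1, 2, 3, 4, 7}) = 0
G(33) = mex({0, 3, 7}) = 1
G(34) = mex({0, 2, 3, 5, 7}) = 1
G(35) = mex({0, 2, 3, 5, 6}) = 1
G(36) = mex({0, 1, 2, 5, 6}) = 3
G(37) = mex({0, 1, 2, 4, 5, 6}) = 3
G(38) = mex({0, 1, 2, 4}) = 3
G(39) = mex({0, 1, 2, 3, 4, 7}) = 5
G(40) = mex({0, 1, 2, 3, 4, 5, 7}) = 6
G(41) = mex({0, 1, 2, 3, 5, 7}) = 4
G(42) = mex({0, 1, 2, 3, 5, 6, 7}) = 4
G(43) = mex({0, 2, 3, 5, 6}) = 1
G(44) = mex({1, 2, 3, 4, 5, 6}) = 0
G(45) = mex({0, 1, 2, 3, 4, 6, 7}) = 5
G(46) = mex({0, 1, 2, 3, 4, 7}) = 5
G(47) = mex({0, 1, 2, 3, 4, 5, 7}) = 6
G(48) = mex({0, 1, 2, 3, 4, 5, 7}) = 6
Therefore G(48) = 6.

6


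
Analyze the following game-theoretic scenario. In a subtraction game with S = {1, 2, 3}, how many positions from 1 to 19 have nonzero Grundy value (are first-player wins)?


Subtraction set S = {1, 2, 3}, so G(n) = n mod 4.
G(n) = 0 when n is a multiple of 4.
Multiples of 4 in [1, 19]: 4
N-positions (nonzero Grundy) = 19 - 4 = 15

15


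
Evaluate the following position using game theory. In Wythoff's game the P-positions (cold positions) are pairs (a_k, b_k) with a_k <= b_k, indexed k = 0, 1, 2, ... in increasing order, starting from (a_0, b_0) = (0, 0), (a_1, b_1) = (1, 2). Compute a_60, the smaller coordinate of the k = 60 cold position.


By Wythoff's theorem, a_k = floor(k * phi) and b_k = floor(k * phi^2) = a_k + k, where phi = (1 + sqrt(5))/2 is the golden ratio.
phi = (1 + sqrt(5))/2 = 1.618034
k = 60
k * phi = 60 * 1.618034 = 97.082039
a_60 = floor(k * phi) = 97

97


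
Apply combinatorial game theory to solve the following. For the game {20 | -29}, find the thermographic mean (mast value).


Game = {20 | -29}, a switch {a | b} with numbers a > b.
Its thermograph has left wall a - t and right wall b + t, which meet at t = (a - b)/2, where both equal (a + b)/2. So the mast (mean value) is at (a + b)/2.
Mean = (20 + (-29))/2 = -9/2 = -9/2

-9/2


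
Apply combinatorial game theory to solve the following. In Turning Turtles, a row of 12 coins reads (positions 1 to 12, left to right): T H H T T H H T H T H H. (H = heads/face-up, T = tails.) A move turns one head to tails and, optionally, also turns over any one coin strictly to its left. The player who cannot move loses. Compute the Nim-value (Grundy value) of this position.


Coins: T H H T T H H T H T H H
Key fact: a single head at position k behaves exactly like a Nim heap of size k (turning it to T and optionally flipping a coin at j < k corresponds to moving the heap from k to j, or to 0), and heads combine as a disjunctive sum (two heads at the same place would cancel, matching j XOR j = 0). So the Nim-value is the XOR of the 1-indexed positions of the heads.
Face-up positions (1-indexed): [2, 3, 6, 7, 9, 11, 12]
XOR 0 with 2: 0 XOR 2 = 2
XOR 2 with 3: 2 XOR 3 = 1
XOR 1 with 6: 1 XOR 6 = 7
XOR 7 with 7: 7 XOR 7 = 0
XOR 0 with 9: 0 XOR 9 = 9
XOR 9 with 11: 9 XOR 11 = 2
XOR 2 with 12: 2 XOR 12 = 14
Nim-value = 14

14


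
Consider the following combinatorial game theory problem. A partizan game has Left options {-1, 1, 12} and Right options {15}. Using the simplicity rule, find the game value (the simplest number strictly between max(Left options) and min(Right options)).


Left options: {-1, 1, 12}, max = 12
Right options: {15}, min = 15
All options are numbers and max(Left) < min(Right), so by the simplicity theorem the value is the simplest (earliest-born) number strictly between 12 and 15.
Integers 13 through 14 all lie strictly between 12 and 15.
Among integers, the simplest (lowest birthday = smallest |n|; 0 is born on day 0, +-n on day n) is 13.
No non-integer in the interval can be simpler: if x is a non-integer in the interval, then floor(x) or ceil(x) also lies in the interval (the interval contains an integer), and both are proper prefixes of x's sign expansion, i.e. born earlier. So the game value is 13.
Game value = 13

13


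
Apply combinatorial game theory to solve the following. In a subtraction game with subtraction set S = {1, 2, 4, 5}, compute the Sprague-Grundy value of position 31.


The subtraction set is S = {1, 2, 4, 5}.
G(k) = mex{ G(k - s) : s in S, s <= k }. We compute iteratively: G(0) = 0.
G(1) = mex({0}) = 1
G(2) = mex({0, 1}) = 2
G(3) = mex({1, 2}) = 0
G(4) = mex({0, 2}) = 1
G(5) = mex({0, 1}) = 2
G(6) = mex({1, 2}) = 0
G(7) = mex({0, 2}) = 1
Observe that G(3)..G(7) = 0, 1, 2, 0, 1 repeats G(0)..G(4) = 0, 1, 2, 0, 1.
For k >= max(S) = 5, G(k) is determined by the previous 5 values G(k-5)..G(k-1); a window of 5 consecutive values has recurred shifted by 3, so by induction G(k + 3) = G(k) for all k >= 0: the sequence is periodic from the start with period 3.
One period: G(0..2) = 0, 1, 2.
31 mod 3 = 1, so G(31) = G(1) = 1.

1


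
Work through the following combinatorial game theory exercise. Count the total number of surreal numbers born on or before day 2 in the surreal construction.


Day 0: {|} = 0 is born. Count = 1.
Day n: the number of surreal numbers born by day n is 2^(n+1) - 1.
By day 0: 2^1 - 1 = 1
By day 1: 2^2 - 1 = 3
By day 2: 2^3 - 1 = 7
By day 2: 7 surreal numbers.

7


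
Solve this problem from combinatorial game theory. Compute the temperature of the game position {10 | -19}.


The game is {10 | -19}, a switch {a | b} with numbers a > b.
Cooling {a | b} by t gives {a - t | b + t}, which stops being hot when a - t = b + t, i.e. at t = (a - b)/2. So the temperature of a switch is (a - b)/2.
Temperature = (Left option - Right option) / 2
= (10 - (-19)) / 2
= 29 / 2
= 29/2

29/2


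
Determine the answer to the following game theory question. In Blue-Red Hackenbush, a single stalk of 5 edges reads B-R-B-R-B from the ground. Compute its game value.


Edges (from ground): B-R-B-R-B
By Berlekamp's sign-expansion rule, a Blue-Red Hackenbush stalk has the value of the surreal number whose sign sequence is the edge sequence with B -> + and R -> -.
Sign sequence: +-+-+
Trace the sign expansion in the surreal number tree, starting from 0:
Edge 1: B (sign +) -> bounds (0, +inf), value = 1
Edge 2: R (sign -) -> bounds (0, 1), value = 1/2
Edge 3: B (sign +) -> bounds (1/2, 1), value = 3/4
Edge 4: R (sign -) -> bounds (1/2, 3/4), value = 5/8
Edge 5: B (sign +) -> bounds (5/8, 3/4), value = 11/16
Game value = 11/16

11/16


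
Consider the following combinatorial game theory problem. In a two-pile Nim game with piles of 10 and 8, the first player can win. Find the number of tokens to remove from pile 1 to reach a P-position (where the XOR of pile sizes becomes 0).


Piles: 10 and 8
Current XOR: 10 XOR 8 = 2 (non-zero, so this is an N-position).
To make the XOR zero, we need to find a move that balances the piles.
For pile 1 (size 10): target = 10 XOR 2 = 8
We reduce pile 1 from 10 to 8.
Tokens removed: 10 - 8 = 2
Verification: 8 XOR 8 = 0

2


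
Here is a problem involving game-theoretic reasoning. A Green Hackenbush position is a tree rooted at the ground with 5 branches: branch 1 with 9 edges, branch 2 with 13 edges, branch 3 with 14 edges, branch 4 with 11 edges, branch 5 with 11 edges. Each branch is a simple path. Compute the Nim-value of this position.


The tree has 5 branches from the ground vertex.
In Green Hackenbush, the Nim-value of a simple path of length k is k.
Branch 1: length 9, Nim-value = 9
Branch 2: length 13, Nim-value = 13
Branch 3: length 14, Nim-value = 14
Branch 4: length 11, Nim-value = 11
Branch 5: length 11, Nim-value = 11
Total Nim-value = XOR of all branch values:
0 XOR 9 = 9
9 XOR 13 = 4
4 XOR 14 = 10
10 XOR 11 = 1
1 XOR 11 = 10
Nim-value of the tree = 10

10


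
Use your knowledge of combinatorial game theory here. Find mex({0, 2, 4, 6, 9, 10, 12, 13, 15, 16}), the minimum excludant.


Set = {0, 2, 4, 6, 9, 10, 12, 13, 15, 16}
0 is in the set.
1 is NOT in the set. This is the mex.
mex = 1

1


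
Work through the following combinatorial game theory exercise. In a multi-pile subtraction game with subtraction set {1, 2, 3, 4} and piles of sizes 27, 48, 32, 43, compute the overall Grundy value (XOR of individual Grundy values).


Subtraction set: {1, 2, 3, 4}
For this subtraction set, G(n) = n mod 5 (period = max + 1 = 5).
Pile 1 (size 27): G(27) = 27 mod 5 = 2
Pile 2 (size 48): G(48) = 48 mod 5 = 3
Pile 3 (size 32): G(32) = 32 mod 5 = 2
Pile 4 (size 43): G(43) = 43 mod 5 = 3
Total Grundy value = XOR of all: 2 XOR 3 XOR 2 XOR 3 = 0

0


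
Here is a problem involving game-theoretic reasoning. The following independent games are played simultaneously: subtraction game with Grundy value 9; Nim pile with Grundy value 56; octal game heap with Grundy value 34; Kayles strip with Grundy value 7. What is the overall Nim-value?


By the Sprague-Grundy theorem, the Grundy value of a sum of games is the XOR of individual Grundy values.
subtraction game: Grundy value = 9. Running XOR: 0 XOR 9 = 9
Nim pile: Grundy value = 56. Running XOR: 9 XOR 56 = 49
octal game heap: Grundy value = 34. Running XOR: 49 XOR 34 = 19
Kayles strip: Grundy value = 7. Running XOR: 19 XOR 7 = 20
The combined Grundy value is 20.

20


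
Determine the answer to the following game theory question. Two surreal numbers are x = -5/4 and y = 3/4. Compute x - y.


x = -5/4, y = 3/4
Converting to common denominator: 4
x = -5/4, y = 3/4
x - y = -5/4 - 3/4 = -2

-2


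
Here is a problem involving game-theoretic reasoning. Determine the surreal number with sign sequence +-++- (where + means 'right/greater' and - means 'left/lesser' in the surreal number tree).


Sign expansion: +-++-
Rule: track bounds (lo, hi), initially (-inf, +inf). On '+', the current value becomes lo and we move to the simplest number in (value, hi): value + 1 if hi = +inf, otherwise the midpoint (value + hi)/2. On '-', the current value becomes hi and we move to value - 1 if lo = -inf, otherwise the midpoint (lo + value)/2.
Start at 0.
Step 1: sign = +, move right. Bounds: (0, +inf). Value = 1
Step 2: sign = -, move left. Bounds: (0, 1). Value = 1/2
Step 3: sign = +, move right. Bounds: (1/2, 1). Value = 3/4
Step 4: sign = +, move right. Bounds: (3/4, 1). Value = 7/8
Step 5: sign = -, move left. Bounds: (3/4, 7/8). Value = 13/16
The surreal number with sign expansion +-++- is 13/16.

13/16


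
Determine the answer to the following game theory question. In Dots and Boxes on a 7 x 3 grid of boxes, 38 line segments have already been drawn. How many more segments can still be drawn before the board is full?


Grid: 7 x 3 boxes, i.e. 8 rows and 4 columns of dots.
Horizontal edges: (rows + 1) * cols = 8 * 3 = 24
Vertical edges: rows * (cols + 1) = 7 * 4 = 28
Total edges: 24 + 28 = 52
Edges drawn: 38
Remaining: 52 - 38 = 14

14


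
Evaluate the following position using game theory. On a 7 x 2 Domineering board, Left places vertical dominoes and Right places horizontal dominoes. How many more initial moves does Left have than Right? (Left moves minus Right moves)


Board is 7 x 2 (rows x cols).
Left (vertical) placements: (rows-1) * cols = 6 * 2 = 12
Right (horizontal) placements: rows * (cols-1) = 7 * 1 = 7
Advantage = Left - Right = 12 - 7 = 5

5


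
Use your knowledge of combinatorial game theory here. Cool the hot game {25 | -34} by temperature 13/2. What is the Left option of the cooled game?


Original game: {25 | -34} (a switch {a | b} with a > b).
Cooling by t (for t below the temperature (a - b)/2 = 59/2) taxes each move by t: {a | b} cooled by t is {a - t | b + t}.
Cooling amount: t = 13/2
Cooled Left option: 25 - 13/2 = 37/2
Cooled Right option: -34 + 13/2 = -55/2
Cooled game: {37/2 | -55/2}
Left option = 37/2

37/2


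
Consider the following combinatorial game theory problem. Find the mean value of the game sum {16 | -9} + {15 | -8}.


G1 = {16 | -9}, G2 = {15 | -8}
Each is a switch {a | b} with numbers a > b; its mean value is (a + b)/2, and mean value is additive over game sums: m(G1 + G2) = m(G1) + m(G2).
Mean of G1 = (16 + (-9))/2 = 7/2 = 7/2
Mean of G2 = (15 + (-8))/2 = 7/2 = 7/2
Mean of G1 + G2 = 7/2 + 7/2 = 7

7


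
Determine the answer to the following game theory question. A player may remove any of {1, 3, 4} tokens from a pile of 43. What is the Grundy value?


The subtraction set is S = {1, 3, 4}.
G(k) = mex{ G(k - s) : s in S, s <= k }. We compute iteratively: G(0) = 0.
G(1) = mex({0}) = 1
G(2) = mex({1}) = 0
G(3) = mex({0}) = 1
G(4) = mex({0, 1}) = 2
G(5) = mex({0, 1, 2}) = 3
G(6) = mex({0, 1, 3}) = 2
G(7) = mex({1, 2}) = 0
G(8) = mex({0, 2, 3}) = 1
G(9) = mex({1, 2, 3}) = 0
G(10) = mex({0, 2}) = 1
Observe that G(7)..G(10) = 0, 1, 0, 1 repeats G(0)..G(3) = 0, 1, 0, 1.
For k >= max(S) = 4, G(k) is determined by the previous 4 values G(k-4)..G(k-1); a window of 4 consecutive values has recurred shifted by 7, so by induction G(k + 7) = G(k) for all k >= 0: the sequence is periodic from the start with period 7.
One period: G(0..6) = 0, 1, 0, 1, 2, 3, 2.
43 mod 7 = 1, so G(43) = G(1) = 1.

1


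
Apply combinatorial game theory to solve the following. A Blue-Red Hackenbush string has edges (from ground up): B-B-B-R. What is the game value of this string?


Edges (from ground): B-B-B-R
By Berlekamp's sign-expansion rule, a Blue-Red Hackenbush stalk has the value of the surreal number whose sign sequence is the edge sequence with B -> + and R -> -.
Sign sequence: +++-
Trace the sign expansion in the surreal number tree, starting from 0:
Edge 1: B (sign +) -> bounds (0, +inf), value = 1
Edge 2: B (sign +) -> bounds (1, +inf), value = 2
Edge 3: B (sign +) -> bounds (2, +inf), value = 3
Edge 4: R (sign -) -> bounds (2, 3), value = 5/2
Game value = 5/2

5/2


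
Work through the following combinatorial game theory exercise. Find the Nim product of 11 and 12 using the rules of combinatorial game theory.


Nim multiplication is bilinear over XOR: (u XOR v) * w = (u*w) XOR (v*w).
So we split each operand into its bit components and XOR the pairwise Nim products.
11 = 1 + 2 + 8 (as XOR of powers of 2).
12 = 4 + 8 (as XOR of powers of 2).
Using the standard Nim-product table on single bits:
  2*2 = 3,   2*4 = 8,   2*8 = 12,
  4*4 = 6,   4*8 = 11,  8*8 = 13,
and  1*x = x (identity), k*l = l*k (commutative).
Pairwise Nim products:
  1 * 4 = 4
  1 * 8 = 8
  2 * 4 = 8
  2 * 8 = 12
  8 * 4 = 11
  8 * 8 = 13
XOR them: 4 XOR 8 XOR 8 XOR 12 XOR 11 XOR 13 = 14.
Result: 11 * 12 = 14 (in Nim).

14


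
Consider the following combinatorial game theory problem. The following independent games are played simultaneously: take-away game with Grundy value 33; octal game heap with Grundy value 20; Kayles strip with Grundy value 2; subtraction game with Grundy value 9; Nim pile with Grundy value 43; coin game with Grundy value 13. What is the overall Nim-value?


By the Sprague-Grundy theorem, the Grundy value of a sum of games is the XOR of individual Grundy values.
take-away game: Grundy value = 33. Running XOR: 0 XOR 33 = 33
octal game heap: Grundy value = 20. Running XOR: 33 XOR 20 = 53
Kayles strip: Grundy value = 2. Running XOR: 53 XOR 2 = 55
subtraction game: Grundy value = 9. Running XOR: 55 XOR 9 = 62
Nim pile: Grundy value = 43. Running XOR: 62 XOR 43 = 21
coin game: Grundy value = 13. Running XOR: 21 XOR 13 = 24
The combined Grundy value is 24.

24


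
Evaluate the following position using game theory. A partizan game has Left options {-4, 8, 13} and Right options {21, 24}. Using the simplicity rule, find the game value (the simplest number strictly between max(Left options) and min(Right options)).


Left options: {-4, 8, 13}, max = 13
Right options: {21, 24}, min = 21
All options are numbers and max(Left) < min(Right), so by the simplicity theorem the value is the simplest (earliest-born) number strictly between 13 and 21.
Integers 14 through 20 all lie strictly between 13 and 21.
Among integers, the simplest (lowest birthday = smallest |n|; 0 is born on day 0, +-n on day n) is 14.
No non-integer in the interval can be simpler: if x is a non-integer in the interval, then floor(x) or ceil(x) also lies in the interval (the interval contains an integer), and both are proper prefixes of x's sign expansion, i.e. born earlier. So the game value is 14.
Game value = 14

14


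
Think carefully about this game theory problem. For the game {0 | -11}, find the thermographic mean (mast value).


Game = {0 | -11}, a switch {a | b} with numbers a > b.
Its thermograph has left wall a - t and right wall b + t, which meet at t = (a - b)/2, where both equal (a + b)/2. So the mast (mean value) is at (a + b)/2.
Mean = (0 + (-11))/2 = -11/2 = -11/2

-11/2


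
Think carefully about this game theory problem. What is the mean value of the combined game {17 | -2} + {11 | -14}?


G1 = {17 | -2}, G2 = {11 | -14}
Each is a switch {a | b} with numbers a > b; its mean value is (a + b)/2, and mean value is additive over game sums: m(G1 + G2) = m(G1) + m(G2).
Mean of G1 = (17 + (-2))/2 = 15/2 = 15/2
Mean of G2 = (11 + (-14))/2 = -3/2 = -3/2
Mean of G1 + G2 = 15/2 + -3/2 = 6

6


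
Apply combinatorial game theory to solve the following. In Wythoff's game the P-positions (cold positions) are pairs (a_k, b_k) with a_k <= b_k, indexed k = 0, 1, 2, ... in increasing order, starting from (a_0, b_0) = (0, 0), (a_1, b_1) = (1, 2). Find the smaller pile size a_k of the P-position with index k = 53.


By Wythoff's theorem, a_k = floor(k * phi) and b_k = floor(k * phi^2) = a_k + k, where phi = (1 + sqrt(5))/2 is the golden ratio.
phi = (1 + sqrt(5))/2 = 1.618034
k = 53
k * phi = 53 * 1.618034 = 85.755801
a_53 = floor(k * phi) = 85

85


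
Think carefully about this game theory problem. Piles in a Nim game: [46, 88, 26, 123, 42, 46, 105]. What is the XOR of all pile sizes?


We need the XOR (exclusive or) of all pile sizes.
After XOR-ing pile 1 (size 46): 0 XOR 46 = 46
After XOR-ing pile 2 (size 88): 46 XOR 88 = 118
After XOR-ing pile 3 (size 26): 118 XOR 26 = 108
After XOR-ing pile 4 (size 123): 108 XOR 123 = 23
After XOR-ing pile 5 (size 42): 23 XOR 42 = 61
After XOR-ing pile 6 (size 46): 61 XOR 46 = 19
After XOR-ing pile 7 (size 105): 19 XOR 105 = 122
The Nim-value of this position is 122.

122


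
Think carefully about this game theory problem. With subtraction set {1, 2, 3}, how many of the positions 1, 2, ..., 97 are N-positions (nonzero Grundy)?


Subtraction set S = {1, 2, 3}, so G(n) = n mod 4.
G(n) = 0 when n is a multiple of 4.
Multiples of 4 in [1, 97]: 24
N-positions (nonzero Grundy) = 97 - 24 = 73

73
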